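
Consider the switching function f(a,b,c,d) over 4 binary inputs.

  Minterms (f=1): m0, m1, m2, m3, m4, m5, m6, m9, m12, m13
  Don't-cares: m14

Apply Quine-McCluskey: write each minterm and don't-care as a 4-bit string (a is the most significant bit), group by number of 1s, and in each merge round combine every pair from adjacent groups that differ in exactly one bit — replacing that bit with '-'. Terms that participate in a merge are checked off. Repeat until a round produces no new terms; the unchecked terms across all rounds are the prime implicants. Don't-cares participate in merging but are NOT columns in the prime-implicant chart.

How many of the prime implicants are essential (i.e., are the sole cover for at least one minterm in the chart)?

Round 0: 0000✓ 0001✓ 0010✓ 0011✓ 0100✓ 0101✓ 0110✓ 1001✓ 1100✓ 1101✓ 1110✓
Round 1: -001✓ -100✓ -101✓ -110✓ 0-00✓ 0-01✓ 0-10✓ 00-0✓ 00-1✓ 000-✓ 001-✓ 01-0✓ 010-✓ 1-01✓ 11-0✓ 110-✓
Round 2: --01 -1-0 -10- 0--0 0-0- 00--
PIs = {--01, -1-0, -10-, 0--0, 0-0-, 00--}
Coverage chart:
  m0: 0--0,0-0-,00--
  m1: --01,0-0-,00--
  m2: 0--0,00--
  m3: 00-- ←essential
  m4: -1-0,-10-,0--0,0-0-
  m5: --01,-10-,0-0-
  m6: -1-0,0--0
  m9: --01 ←essential
  m12: -1-0,-10-
  m13: --01,-10-
Essential: --01, 00--

2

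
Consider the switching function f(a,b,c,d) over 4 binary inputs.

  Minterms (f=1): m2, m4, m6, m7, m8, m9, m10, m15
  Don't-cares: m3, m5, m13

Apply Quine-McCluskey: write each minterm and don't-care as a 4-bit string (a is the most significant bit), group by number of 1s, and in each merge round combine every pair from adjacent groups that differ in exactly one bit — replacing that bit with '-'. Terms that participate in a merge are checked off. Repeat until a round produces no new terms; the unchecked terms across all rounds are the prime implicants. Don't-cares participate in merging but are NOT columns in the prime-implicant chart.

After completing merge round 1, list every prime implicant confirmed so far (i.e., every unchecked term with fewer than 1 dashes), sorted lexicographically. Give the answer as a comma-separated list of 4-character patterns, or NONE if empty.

NONE

Round 0: 0010✓ 0011✓ 0100✓ 0101✓ 0110✓ 0111✓ 1000✓ 1001✓ 1010✓ 1101✓ 1111✓
Round 1: -010 -101✓ -111✓ 0-10✓ 0-11✓ 001-✓ 01-0✓ 01-1✓ 010-✓ 011-✓ 1-01 10-0 100- 11-1✓
Round 2: -1-1 0-1- 01--
PIs = {-010, -1-1, 0-1-, 01--, 1-01, 10-0, 100-}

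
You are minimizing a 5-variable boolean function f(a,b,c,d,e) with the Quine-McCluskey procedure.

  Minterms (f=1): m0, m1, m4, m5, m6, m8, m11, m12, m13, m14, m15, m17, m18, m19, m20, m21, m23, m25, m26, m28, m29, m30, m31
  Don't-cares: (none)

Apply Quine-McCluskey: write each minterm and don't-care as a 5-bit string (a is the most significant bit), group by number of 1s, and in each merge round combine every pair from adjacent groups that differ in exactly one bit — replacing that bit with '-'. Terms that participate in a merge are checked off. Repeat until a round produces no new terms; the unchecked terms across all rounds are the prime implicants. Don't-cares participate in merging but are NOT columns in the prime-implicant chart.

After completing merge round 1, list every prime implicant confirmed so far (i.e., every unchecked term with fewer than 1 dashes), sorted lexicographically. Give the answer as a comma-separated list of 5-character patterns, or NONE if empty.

NONE

Round 0: 00000✓ 00001✓ 00100✓ 00101✓ 00110✓ 01000✓ 01011✓ 01100✓ 01101✓ 01110✓ 01111✓ 10001✓ 10010✓ 10011✓ 10100✓ 10101✓ 10111✓ 11001✓ 11010✓ 11100✓ 11101✓ 11110✓ 11111✓
Round 1: -0001✓ -0100✓ -0101✓ -1100✓ -1101✓ -1110✓ -1111✓ 0-000✓ 0-100✓ 0-101✓ 0-110✓ 00-00✓ 00-01✓ 0000-✓ 001-0✓ 0010-✓ 01-00✓ 01-11 011-0✓ 011-1✓ 0110-✓ 0111-✓ 1-001✓ 1-010 1-100✓ 1-101✓ 1-111✓ 10-01✓ 10-11✓ 100-1✓ 1001- 101-1✓ 1010-✓ 11-01✓ 11-10 111-0✓ 111-1✓ 1110-✓ 1111-✓
Round 2: --100✓ --101✓ -0-01 -010-✓ -11-0✓ -11-1✓ -110-✓ -111-✓ 0--00 0-1-0 0-10-✓ 00-0- 011--✓ 1--01 1-1-1 1-10-✓ 10--1 111--✓
Round 3: --10- -11--
PIs = {--10-, -0-01, -11--, 0--00, 0-1-0, 00-0-, 01-11, 1--01, 1-010, 1-1-1, 10--1, 1001-, 11-10}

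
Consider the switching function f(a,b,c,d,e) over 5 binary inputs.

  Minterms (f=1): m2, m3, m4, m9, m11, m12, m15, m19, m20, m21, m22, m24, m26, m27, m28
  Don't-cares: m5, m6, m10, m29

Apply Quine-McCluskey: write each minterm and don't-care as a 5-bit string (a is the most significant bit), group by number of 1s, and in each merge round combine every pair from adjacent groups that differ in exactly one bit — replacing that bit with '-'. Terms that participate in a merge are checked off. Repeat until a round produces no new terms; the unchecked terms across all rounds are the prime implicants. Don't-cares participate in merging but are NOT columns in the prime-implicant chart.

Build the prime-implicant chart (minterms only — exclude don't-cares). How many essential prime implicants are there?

5

Round 0: 00010✓ 00011✓ 00100✓ 00101✓ 00110✓ 01001✓ 01010✓ 01011✓ 01100✓ 01111✓ 10011✓ 10100✓ 10101✓ 10110✓ 11000✓ 11010✓ 11011✓ 11100✓ 11101✓
Round 1: -0011✓ -0100✓ -0101✓ -0110✓ -1010✓ -1011✓ -1100✓ 0-010✓ 0-011✓ 0-100✓ 00-10 0001-✓ 001-0✓ 0010-✓ 01-11 010-1 0101-✓ 1-011✓ 1-100✓ 1-101✓ 101-0✓ 1010-✓ 11-00 110-0 1101-✓ 1110-✓
Round 2: --011 --100 -01-0 -010- -101- 0-01- 1-10-
PIs = {--011, --100, -01-0, -010-, -101-, 0-01-, 00-10, 01-11, 010-1, 1-10-, 11-00, 110-0}
Coverage chart:
  m2: 0-01-,00-10
  m3: --011,0-01-
  m4: --100,-01-0,-010-
  m9: 010-1 ←essential
  m11: --011,-101-,0-01-,01-11,010-1
  m12: --100 ←essential
  m15: 01-11 ←essential
  m19: --011 ←essential
  m20: --100,-01-0,-010-,1-10-
  m21: -010-,1-10-
  m22: -01-0 ←essential
  m24: 11-00,110-0
  m26: -101-,110-0
  m27: --011,-101-
  m28: --100,1-10-,11-00
Essential: --011, --100, -01-0, 01-11, 010-1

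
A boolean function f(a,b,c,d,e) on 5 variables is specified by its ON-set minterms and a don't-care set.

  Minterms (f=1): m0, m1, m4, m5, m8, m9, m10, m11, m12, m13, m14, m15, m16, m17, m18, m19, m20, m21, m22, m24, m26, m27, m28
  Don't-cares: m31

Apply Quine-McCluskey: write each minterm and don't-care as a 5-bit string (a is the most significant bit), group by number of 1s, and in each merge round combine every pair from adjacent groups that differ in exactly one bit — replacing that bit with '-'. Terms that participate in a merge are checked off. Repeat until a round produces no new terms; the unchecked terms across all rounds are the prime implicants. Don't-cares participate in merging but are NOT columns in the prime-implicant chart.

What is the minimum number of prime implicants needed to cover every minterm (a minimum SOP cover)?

5

Round 0: 00000✓ 00001✓ 00100✓ 00101✓ 01000✓ 01001✓ 01010✓ 01011✓ 01100✓ 01101✓ 01110✓ 01111✓ 10000✓ 10001✓ 10010✓ 10011✓ 10100✓ 10101✓ 10110✓ 11000✓ 11010✓ 11011✓ 11100✓ 11111✓
Round 1: -0000✓ -0001✓ -0100✓ -0101✓ -1000✓ -1010✓ -1011✓ -1100✓ -1111✓ 0-000✓ 0-001✓ 0-100✓ 0-101✓ 00-00✓ 00-01✓ 0000-✓ 0010-✓ 01-00✓ 01-01✓ 01-10✓ 01-11✓ 010-0✓ 010-1✓ 0100-✓ 0101-✓ 011-0✓ 011-1✓ 0110-✓ 0111-✓ 1-000✓ 1-010✓ 1-011✓ 1-100✓ 10-00✓ 10-01✓ 10-10✓ 100-0✓ 100-1✓ 1000-✓ 1001-✓ 101-0✓ 1010-✓ 11-00✓ 11-11✓ 110-0✓ 1101-✓
Round 2: --000✓ --100✓ -0-00✓ -0-01✓ -000-✓ -010-✓ -1-00✓ -1-11 -10-0 -101- 0--00✓ 0--01✓ 0-00-✓ 0-10-✓ 00-0-✓ 01--0✓ 01--1✓ 01-0-✓ 01-1-✓ 010--✓ 011--✓ 1--00✓ 1-0-0 1-01- 10--0 10-0-✓ 100--
Round 3: ---00 -0-0- 0--0- 01---
PIs = {---00, -0-0-, -1-11, -10-0, -101-, 0--0-, 01---, 1-0-0, 1-01-, 10--0, 100--}
Coverage chart:
  m0: ---00,-0-0-,0--0-
  m1: -0-0-,0--0-
  m4: ---00,-0-0-,0--0-
  m5: -0-0-,0--0-
  m8: ---00,-10-0,0--0-,01---
  m9: 0--0-,01---
  m10: -10-0,-101-,01---
  m11: -1-11,-101-,01---
  m12: ---00,0--0-,01---
  m13: 0--0-,01---
  m14: 01--- ←essential
  m15: -1-11,01---
  m16: ---00,-0-0-,1-0-0,10--0,100--
  m17: -0-0-,100--
  m18: 1-0-0,1-01-,10--0,100--
  m19: 1-01-,100--
  m20: ---00,-0-0-,10--0
  m21: -0-0- ←essential
  m22: 10--0 ←essential
  m24: ---00,-10-0,1-0-0
  m26: -10-0,-101-,1-0-0,1-01-
  m27: -1-11,-101-,1-01-
  m28: ---00 ←essential
Essential: ---00, -0-0-, 01---, 10--0
Petrick residual → 1-01-
Min cover (5 terms): d'e' + b'd' + a'b + ac'd + ab'e'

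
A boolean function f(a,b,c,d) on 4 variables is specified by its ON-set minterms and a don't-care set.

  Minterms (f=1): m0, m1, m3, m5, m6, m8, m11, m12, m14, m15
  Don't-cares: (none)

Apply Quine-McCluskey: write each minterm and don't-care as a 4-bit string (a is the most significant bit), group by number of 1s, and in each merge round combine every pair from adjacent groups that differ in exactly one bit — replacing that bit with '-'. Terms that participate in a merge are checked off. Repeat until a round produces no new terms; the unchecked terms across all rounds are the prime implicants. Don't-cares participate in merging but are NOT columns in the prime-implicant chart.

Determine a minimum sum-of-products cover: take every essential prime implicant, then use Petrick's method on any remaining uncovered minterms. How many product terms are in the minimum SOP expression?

6

Round 0: 0000✓ 0001✓ 0011✓ 0101✓ 0110✓ 1000✓ 1011✓ 1100✓ 1110✓ 1111✓
Round 1: -000 -011 -110 0-01 00-1 000- 1-00 1-11 11-0 111-
PIs = {-000, -011, -110, 0-01, 00-1, 000-, 1-00, 1-11, 11-0, 111-}
Coverage chart:
  m0: -000,000-
  m1: 0-01,00-1,000-
  m3: -011,00-1
  m5: 0-01 ←essential
  m6: -110 ←essential
  m8: -000,1-00
  m11: -011,1-11
  m12: 1-00,11-0
  m14: -110,11-0,111-
  m15: 1-11,111-
Essential: -110, 0-01
Petrick residual → -000, -011, 1-00, 1-11
Min cover (6 terms): b'c'd' + b'cd + bcd' + a'c'd + ac'd' + acd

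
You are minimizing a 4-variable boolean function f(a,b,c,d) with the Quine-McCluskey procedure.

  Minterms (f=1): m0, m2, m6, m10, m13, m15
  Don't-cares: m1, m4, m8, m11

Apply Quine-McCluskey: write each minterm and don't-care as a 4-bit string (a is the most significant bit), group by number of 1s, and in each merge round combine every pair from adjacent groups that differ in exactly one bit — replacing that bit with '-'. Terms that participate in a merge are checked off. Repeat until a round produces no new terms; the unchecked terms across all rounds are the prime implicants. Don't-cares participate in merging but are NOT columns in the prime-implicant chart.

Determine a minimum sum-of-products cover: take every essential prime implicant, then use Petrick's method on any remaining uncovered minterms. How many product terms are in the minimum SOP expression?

3

size-2^0 implicants → 0000(✓)  0001(✓)  0010(✓)  0100(✓)  0110(✓)  1000(✓)  1010(✓)  1011(✓)  1101(✓)  1111(✓)
size-2^1 implicants → -000(✓)  -010(✓)  0-00(✓)  0-10(✓)  00-0(✓)  000-  01-0(✓)  1-11  10-0(✓)  101-  11-1
size-2^2 implicants → -0-0  0--0
Unchecked terms (primes): -0-0, 0--0, 000-, 1-11, 101-, 11-1
Minterm coverage:
  m0 ⊆ -0-0,0--0,000-
  m2 ⊆ -0-0,0--0
  m6 ⊆ 0--0 [E]
  m10 ⊆ -0-0,101-
  m13 ⊆ 11-1 [E]
  m15 ⊆ 1-11,11-1
E = {0--0, 11-1}
Petrick residual → -0-0
Cover = b'd' + a'd' + abd  |cover|=3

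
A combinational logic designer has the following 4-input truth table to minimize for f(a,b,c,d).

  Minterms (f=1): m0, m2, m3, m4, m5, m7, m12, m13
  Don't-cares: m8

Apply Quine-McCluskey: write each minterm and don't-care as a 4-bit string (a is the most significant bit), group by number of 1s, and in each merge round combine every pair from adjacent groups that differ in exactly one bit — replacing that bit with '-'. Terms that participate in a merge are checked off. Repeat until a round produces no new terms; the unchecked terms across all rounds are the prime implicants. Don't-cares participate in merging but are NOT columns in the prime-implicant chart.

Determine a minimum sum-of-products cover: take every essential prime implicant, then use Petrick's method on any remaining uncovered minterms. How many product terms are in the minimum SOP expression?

size-2^0 implicants → 0000(✓)  0010(✓)  0011(✓)  0100(✓)  0101(✓)  0111(✓)  1000(✓)  1100(✓)  1101(✓)
size-2^1 implicants → -000(✓)  -100(✓)  -101(✓)  0-00(✓)  0-11  00-0  001-  01-1  010-(✓)  1-00(✓)  110-(✓)
size-2^2 implicants → --00  -10-
Unchecked terms (primes): --00, -10-, 0-11, 00-0, 001-, 01-1
Minterm coverage:
  m0 ⊆ --00,00-0
  m2 ⊆ 00-0,001-
  m3 ⊆ 0-11,001-
  m4 ⊆ --00,-10-
  m5 ⊆ -10-,01-1
  m7 ⊆ 0-11,01-1
  m12 ⊆ --00,-10-
  m13 ⊆ -10- [E]
E = {-10-}
Petrick residual → 0-11, 00-0
Cover = bc' + a'cd + a'b'd'  |cover|=3

3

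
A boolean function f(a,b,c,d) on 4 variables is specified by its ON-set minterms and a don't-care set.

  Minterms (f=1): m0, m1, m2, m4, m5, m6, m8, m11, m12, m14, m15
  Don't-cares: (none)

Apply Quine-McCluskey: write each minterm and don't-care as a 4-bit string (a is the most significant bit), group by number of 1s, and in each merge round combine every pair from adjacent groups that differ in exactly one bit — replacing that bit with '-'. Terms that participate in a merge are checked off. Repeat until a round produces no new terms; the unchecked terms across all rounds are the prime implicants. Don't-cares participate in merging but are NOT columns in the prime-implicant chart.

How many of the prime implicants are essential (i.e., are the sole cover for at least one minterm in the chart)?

Round 0: 0000✓ 0001✓ 0010✓ 0100✓ 0101✓ 0110✓ 1000✓ 1011✓ 1100✓ 1110✓ 1111✓
Round 1: -000✓ -100✓ -110✓ 0-00✓ 0-01✓ 0-10✓ 00-0✓ 000-✓ 01-0✓ 010-✓ 1-00✓ 1-11 11-0✓ 111-
Round 2: --00 -1-0 0--0 0-0-
PIs = {--00, -1-0, 0--0, 0-0-, 1-11, 111-}
Coverage chart:
  m0: --00,0--0,0-0-
  m1: 0-0- ←essential
  m2: 0--0 ←essential
  m4: --00,-1-0,0--0,0-0-
  m5: 0-0- ←essential
  m6: -1-0,0--0
  m8: --00 ←essential
  m11: 1-11 ←essential
  m12: --00,-1-0
  m14: -1-0,111-
  m15: 1-11,111-
Essential: --00, 0--0, 0-0-, 1-11

4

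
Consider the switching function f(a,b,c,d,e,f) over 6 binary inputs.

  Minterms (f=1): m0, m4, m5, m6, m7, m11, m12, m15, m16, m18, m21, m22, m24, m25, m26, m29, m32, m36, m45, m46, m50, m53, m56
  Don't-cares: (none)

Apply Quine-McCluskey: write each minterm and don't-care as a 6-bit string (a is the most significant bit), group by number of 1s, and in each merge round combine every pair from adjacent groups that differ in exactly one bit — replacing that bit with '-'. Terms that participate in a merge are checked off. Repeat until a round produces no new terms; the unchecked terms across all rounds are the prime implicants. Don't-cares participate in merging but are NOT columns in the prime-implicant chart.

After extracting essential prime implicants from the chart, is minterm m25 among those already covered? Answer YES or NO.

Round 0: 000000✓ 000100✓ 000101✓ 000110✓ 000111✓ 001011✓ 001100✓ 001111✓ 010000✓ 010010✓ 010101✓ 010110✓ 011000✓ 011001✓ 011010✓ 011101✓ 100000✓ 100100✓ 101101 101110 110010✓ 110101✓ 111000✓
Round 1: -00000✓ -00100✓ -10010 -10101 -11000 0-0000 0-0101 0-0110 00-100 00-111 000-00✓ 0001-0✓ 0001-1✓ 00010-✓ 00011-✓ 001-11 01-000✓ 01-010✓ 01-101 010-10 0100-0✓ 011-01 0110-0✓ 01100- 100-00✓
Round 2: -00-00 0001-- 01-0-0
PIs = {-00-00, -10010, -10101, -11000, 0-0000, 0-0101, 0-0110, 00-100, 00-111, 0001--, 001-11, 01-0-0, 01-101, 010-10, 011-01, 01100-, 101101, 101110}
Coverage chart:
  m0: -00-00,0-0000
  m4: -00-00,00-100,0001--
  m5: 0-0101,0001--
  m6: 0-0110,0001--
  m7: 00-111,0001--
  m11: 001-11 ←essential
  m12: 00-100 ←essential
  m15: 00-111,001-11
  m16: 0-0000,01-0-0
  m18: -10010,01-0-0,010-10
  m21: -10101,0-0101,01-101
  m22: 0-0110,010-10
  m24: -11000,01-0-0,01100-
  m25: 011-01,01100-
  m26: 01-0-0 ←essential
  m29: 01-101,011-01
  m32: -00-00 ←essential
  m36: -00-00 ←essential
  m45: 101101 ←essential
  m46: 101110 ←essential
  m50: -10010 ←essential
  m53: -10101 ←essential
  m56: -11000 ←essential
Essential: -00-00, -10010, -10101, -11000, 00-100, 001-11, 01-0-0, 101101, 101110

NO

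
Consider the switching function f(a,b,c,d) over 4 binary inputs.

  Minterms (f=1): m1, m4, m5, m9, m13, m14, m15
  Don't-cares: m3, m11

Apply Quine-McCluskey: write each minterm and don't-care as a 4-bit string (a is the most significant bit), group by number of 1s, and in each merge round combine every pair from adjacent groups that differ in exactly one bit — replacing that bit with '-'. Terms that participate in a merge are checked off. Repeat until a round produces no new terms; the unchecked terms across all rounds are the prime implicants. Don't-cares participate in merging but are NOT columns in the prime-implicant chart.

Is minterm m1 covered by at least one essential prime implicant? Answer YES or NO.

[col 0] 0001*, 0011*, 0100*, 0101*, 1001*, 1011*, 1101*, 1110*, 1111*
[col 1] -001*, -011*, -101*, 0-01*, 00-1*, 010-, 1-01*, 1-11*, 10-1*, 11-1*, 111-
[col 2] --01, -0-1, 1--1
Prime implicants: --01, -0-1, 010-, 1--1, 111-
PI chart (minterm → PIs covering it):
  1 | --01,-0-1
  4 | 010-  (sole → essential)
  5 | --01,010-
  9 | --01,-0-1,1--1
  13 | --01,1--1
  14 | 111-  (sole → essential)
  15 | 1--1,111-
Essential prime implicants: 010-, 111-

NO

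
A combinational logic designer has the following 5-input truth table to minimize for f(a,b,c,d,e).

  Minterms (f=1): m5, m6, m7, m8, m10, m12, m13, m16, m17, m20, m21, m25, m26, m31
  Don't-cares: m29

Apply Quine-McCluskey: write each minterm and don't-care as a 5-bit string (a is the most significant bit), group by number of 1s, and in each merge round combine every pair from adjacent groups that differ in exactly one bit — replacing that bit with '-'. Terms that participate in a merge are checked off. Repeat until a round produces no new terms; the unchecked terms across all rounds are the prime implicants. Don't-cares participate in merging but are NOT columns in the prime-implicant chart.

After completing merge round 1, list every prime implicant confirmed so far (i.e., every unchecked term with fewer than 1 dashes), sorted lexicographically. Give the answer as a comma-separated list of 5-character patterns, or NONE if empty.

NONE

size-2^0 implicants → 00101(✓)  00110(✓)  00111(✓)  01000(✓)  01010(✓)  01100(✓)  01101(✓)  10000(✓)  10001(✓)  10100(✓)  10101(✓)  11001(✓)  11010(✓)  11101(✓)  11111(✓)
size-2^1 implicants → -0101(✓)  -1010  -1101(✓)  0-101(✓)  001-1  0011-  01-00  010-0  0110-  1-001(✓)  1-101(✓)  10-00(✓)  10-01(✓)  1000-(✓)  1010-(✓)  11-01(✓)  111-1
size-2^2 implicants → --101  1--01  10-0-
Unchecked terms (primes): --101, -1010, 001-1, 0011-, 01-00, 010-0, 0110-, 1--01, 10-0-, 111-1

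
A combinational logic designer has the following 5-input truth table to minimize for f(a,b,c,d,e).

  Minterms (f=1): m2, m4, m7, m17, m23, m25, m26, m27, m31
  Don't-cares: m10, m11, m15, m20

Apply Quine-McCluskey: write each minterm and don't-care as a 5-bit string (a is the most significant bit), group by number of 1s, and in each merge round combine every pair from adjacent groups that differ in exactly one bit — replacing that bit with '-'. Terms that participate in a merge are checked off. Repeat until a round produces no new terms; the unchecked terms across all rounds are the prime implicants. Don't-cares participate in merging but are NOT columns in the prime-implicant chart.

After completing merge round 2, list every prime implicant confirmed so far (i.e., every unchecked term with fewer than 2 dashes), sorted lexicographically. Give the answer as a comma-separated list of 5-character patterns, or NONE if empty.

[col 0] 00010*, 00100*, 00111*, 01010*, 01011*, 01111*, 10001*, 10100*, 10111*, 11001*, 11010*, 11011*, 11111*
[col 1] -0100, -0111*, -1010*, -1011*, -1111*, 0-010, 0-111*, 01-11*, 0101-*, 1-001, 1-111*, 11-11*, 110-1, 1101-*
[col 2] --111, -1-11, -101-
Prime implicants: --111, -0100, -1-11, -101-, 0-010, 1-001, 110-1

-0100, 0-010, 1-001, 110-1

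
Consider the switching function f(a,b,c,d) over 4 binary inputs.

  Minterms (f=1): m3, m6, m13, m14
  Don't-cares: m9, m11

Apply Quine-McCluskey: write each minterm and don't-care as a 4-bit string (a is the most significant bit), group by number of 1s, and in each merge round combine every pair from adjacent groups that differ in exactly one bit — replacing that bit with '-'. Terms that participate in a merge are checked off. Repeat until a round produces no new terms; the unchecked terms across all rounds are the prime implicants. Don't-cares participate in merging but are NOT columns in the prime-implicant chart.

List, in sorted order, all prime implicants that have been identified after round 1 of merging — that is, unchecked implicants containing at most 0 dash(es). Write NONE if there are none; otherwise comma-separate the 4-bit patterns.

size-2^0 implicants → 0011(✓)  0110(✓)  1001(✓)  1011(✓)  1101(✓)  1110(✓)
size-2^1 implicants → -011  -110  1-01  10-1
Unchecked terms (primes): -011, -110, 1-01, 10-1

NONE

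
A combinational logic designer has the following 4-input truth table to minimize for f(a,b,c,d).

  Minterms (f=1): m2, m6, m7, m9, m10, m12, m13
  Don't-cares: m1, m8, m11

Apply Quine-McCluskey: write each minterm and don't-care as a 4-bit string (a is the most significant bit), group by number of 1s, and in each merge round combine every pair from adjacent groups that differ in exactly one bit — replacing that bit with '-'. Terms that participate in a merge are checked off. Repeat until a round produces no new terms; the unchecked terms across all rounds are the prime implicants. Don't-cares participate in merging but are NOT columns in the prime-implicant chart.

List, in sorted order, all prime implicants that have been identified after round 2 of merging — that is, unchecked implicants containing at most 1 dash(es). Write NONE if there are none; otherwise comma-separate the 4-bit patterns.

-001, -010, 0-10, 011-

[col 0] 0001*, 0010*, 0110*, 0111*, 1000*, 1001*, 1010*, 1011*, 1100*, 1101*
[col 1] -001, -010, 0-10, 011-, 1-00*, 1-01*, 10-0*, 10-1*, 100-*, 101-*, 110-*
[col 2] 1-0-, 10--
Prime implicants: -001, -010, 0-10, 011-, 1-0-, 10--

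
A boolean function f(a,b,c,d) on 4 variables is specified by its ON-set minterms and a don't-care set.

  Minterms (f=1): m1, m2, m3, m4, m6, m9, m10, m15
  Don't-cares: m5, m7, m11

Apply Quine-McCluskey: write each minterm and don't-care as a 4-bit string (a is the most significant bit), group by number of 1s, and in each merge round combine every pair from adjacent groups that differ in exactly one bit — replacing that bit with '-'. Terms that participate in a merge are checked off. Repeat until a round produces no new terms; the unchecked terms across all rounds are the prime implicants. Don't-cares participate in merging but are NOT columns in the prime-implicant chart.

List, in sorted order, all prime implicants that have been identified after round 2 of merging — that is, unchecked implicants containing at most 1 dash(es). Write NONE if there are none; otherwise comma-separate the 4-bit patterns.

NONE

[col 0] 0001*, 0010*, 0011*, 0100*, 0101*, 0110*, 0111*, 1001*, 1010*, 1011*, 1111*
[col 1] -001*, -010*, -011*, -111*, 0-01*, 0-10*, 0-11*, 00-1*, 001-*, 01-0*, 01-1*, 010-*, 011-*, 1-11*, 10-1*, 101-*
[col 2] --11, -0-1, -01-, 0--1, 0-1-, 01--
Prime implicants: --11, -0-1, -01-, 0--1, 0-1-, 01--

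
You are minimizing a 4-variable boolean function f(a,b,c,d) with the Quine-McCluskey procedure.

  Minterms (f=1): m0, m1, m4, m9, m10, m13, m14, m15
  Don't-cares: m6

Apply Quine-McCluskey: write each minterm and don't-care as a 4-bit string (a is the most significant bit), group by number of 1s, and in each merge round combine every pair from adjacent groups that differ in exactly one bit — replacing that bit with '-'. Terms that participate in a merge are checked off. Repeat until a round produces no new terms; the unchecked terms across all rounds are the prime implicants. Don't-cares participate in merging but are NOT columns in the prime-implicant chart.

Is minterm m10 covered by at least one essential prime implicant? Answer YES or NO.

Round 0: 0000✓ 0001✓ 0100✓ 0110✓ 1001✓ 1010✓ 1101✓ 1110✓ 1111✓
Round 1: -001 -110 0-00 000- 01-0 1-01 1-10 11-1 111-
PIs = {-001, -110, 0-00, 000-, 01-0, 1-01, 1-10, 11-1, 111-}
Coverage chart:
  m0: 0-00,000-
  m1: -001,000-
  m4: 0-00,01-0
  m9: -001,1-01
  m10: 1-10 ←essential
  m13: 1-01,11-1
  m14: -110,1-10,111-
  m15: 11-1,111-
Essential: 1-10

YES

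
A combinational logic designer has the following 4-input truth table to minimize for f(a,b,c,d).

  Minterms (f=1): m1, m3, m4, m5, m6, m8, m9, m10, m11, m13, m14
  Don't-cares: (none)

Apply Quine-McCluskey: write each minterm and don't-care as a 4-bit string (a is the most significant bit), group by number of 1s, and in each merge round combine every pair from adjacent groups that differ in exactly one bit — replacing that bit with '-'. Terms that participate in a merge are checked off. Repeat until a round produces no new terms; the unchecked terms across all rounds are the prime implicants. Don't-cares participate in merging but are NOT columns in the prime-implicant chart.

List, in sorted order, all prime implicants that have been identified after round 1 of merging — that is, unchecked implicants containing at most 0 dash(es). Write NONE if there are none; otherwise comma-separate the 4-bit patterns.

NONE

[col 0] 0001*, 0011*, 0100*, 0101*, 0110*, 1000*, 1001*, 1010*, 1011*, 1101*, 1110*
[col 1] -001*, -011*, -101*, -110, 0-01*, 00-1*, 01-0, 010-, 1-01*, 1-10, 10-0*, 10-1*, 100-*, 101-*
[col 2] --01, -0-1, 10--
Prime implicants: --01, -0-1, -110, 01-0, 010-, 1-10, 10--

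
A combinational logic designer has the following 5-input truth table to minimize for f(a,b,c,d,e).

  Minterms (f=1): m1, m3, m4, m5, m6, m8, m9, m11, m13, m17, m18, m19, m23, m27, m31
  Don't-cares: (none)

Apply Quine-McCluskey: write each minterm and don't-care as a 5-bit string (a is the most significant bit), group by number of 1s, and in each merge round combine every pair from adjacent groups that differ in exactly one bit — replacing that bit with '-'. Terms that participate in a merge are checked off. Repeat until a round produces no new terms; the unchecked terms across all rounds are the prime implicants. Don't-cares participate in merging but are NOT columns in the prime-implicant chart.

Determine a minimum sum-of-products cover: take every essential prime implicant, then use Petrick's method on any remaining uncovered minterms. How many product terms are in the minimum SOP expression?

size-2^0 implicants → 00001(✓)  00011(✓)  00100(✓)  00101(✓)  00110(✓)  01000(✓)  01001(✓)  01011(✓)  01101(✓)  10001(✓)  10010(✓)  10011(✓)  10111(✓)  11011(✓)  11111(✓)
size-2^1 implicants → -0001(✓)  -0011(✓)  -1011(✓)  0-001(✓)  0-011(✓)  0-101(✓)  00-01(✓)  000-1(✓)  001-0  0010-  01-01(✓)  010-1(✓)  0100-  1-011(✓)  1-111(✓)  10-11(✓)  100-1(✓)  1001-  11-11(✓)
size-2^2 implicants → --011  -00-1  0--01  0-0-1  1--11
Unchecked terms (primes): --011, -00-1, 0--01, 0-0-1, 001-0, 0010-, 0100-, 1--11, 1001-
Minterm coverage:
  m1 ⊆ -00-1,0--01,0-0-1
  m3 ⊆ --011,-00-1,0-0-1
  m4 ⊆ 001-0,0010-
  m5 ⊆ 0--01,0010-
  m6 ⊆ 001-0 [E]
  m8 ⊆ 0100- [E]
  m9 ⊆ 0--01,0-0-1,0100-
  m11 ⊆ --011,0-0-1
  m13 ⊆ 0--01 [E]
  m17 ⊆ -00-1 [E]
  m18 ⊆ 1001- [E]
  m19 ⊆ --011,-00-1,1--11,1001-
  m23 ⊆ 1--11 [E]
  m27 ⊆ --011,1--11
  m31 ⊆ 1--11 [E]
E = {-00-1, 0--01, 001-0, 0100-, 1--11, 1001-}
Petrick residual → --011
Cover = c'de + b'c'e + a'd'e + a'b'ce' + a'bc'd' + ade + ab'c'd  |cover|=7

7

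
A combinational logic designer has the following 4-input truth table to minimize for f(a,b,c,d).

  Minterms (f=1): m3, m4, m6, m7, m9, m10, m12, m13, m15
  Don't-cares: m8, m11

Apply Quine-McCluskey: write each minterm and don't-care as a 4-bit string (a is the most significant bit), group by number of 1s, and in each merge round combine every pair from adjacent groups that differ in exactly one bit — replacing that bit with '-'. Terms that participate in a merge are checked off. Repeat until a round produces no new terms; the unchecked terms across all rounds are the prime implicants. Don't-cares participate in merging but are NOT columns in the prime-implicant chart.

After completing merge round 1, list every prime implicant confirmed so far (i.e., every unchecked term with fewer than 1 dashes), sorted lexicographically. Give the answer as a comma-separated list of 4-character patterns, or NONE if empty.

Round 0: 0011✓ 0100✓ 0110✓ 0111✓ 1000✓ 1001✓ 1010✓ 1011✓ 1100✓ 1101✓ 1111✓
Round 1: -011✓ -100 -111✓ 0-11✓ 01-0 011- 1-00✓ 1-01✓ 1-11✓ 10-0✓ 10-1✓ 100-✓ 101-✓ 11-1✓ 110-✓
Round 2: --11 1--1 1-0- 10--
PIs = {--11, -100, 01-0, 011-, 1--1, 1-0-, 10--}

NONE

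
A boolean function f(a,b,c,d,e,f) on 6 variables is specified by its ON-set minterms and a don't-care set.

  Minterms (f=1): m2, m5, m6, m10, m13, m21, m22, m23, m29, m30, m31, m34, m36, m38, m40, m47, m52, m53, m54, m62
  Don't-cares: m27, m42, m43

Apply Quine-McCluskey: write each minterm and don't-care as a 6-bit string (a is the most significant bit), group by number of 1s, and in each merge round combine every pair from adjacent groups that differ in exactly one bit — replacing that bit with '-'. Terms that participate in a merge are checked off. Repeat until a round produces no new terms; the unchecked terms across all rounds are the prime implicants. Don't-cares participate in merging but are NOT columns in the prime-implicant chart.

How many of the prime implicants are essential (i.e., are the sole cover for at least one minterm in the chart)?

[col 0] 000010*, 000101*, 000110*, 001010*, 001101*, 010101*, 010110*, 010111*, 011011*, 011101*, 011110*, 011111*, 100010*, 100100*, 100110*, 101000*, 101010*, 101011*, 101111*, 110100*, 110101*, 110110*, 111110*
[col 1] -00010*, -00110*, -01010*, -10101, -10110*, -11110*, 0-0101*, 0-0110*, 0-1101*, 00-010*, 00-101*, 000-10*, 01-101*, 01-110*, 01-111*, 0101-1*, 01011-*, 011-11, 0111-1*, 01111-*, 1-0100*, 1-0110*, 10-010*, 100-10*, 1001-0*, 101-11, 1010-0, 10101-, 11-110*, 1101-0*, 11010-
[col 2] --0110, -0-010, -00-10, -1-110, 0--101, 01-1-1, 01-11-, 1-01-0
Prime implicants: --0110, -0-010, -00-10, -1-110, -10101, 0--101, 01-1-1, 01-11-, 011-11, 1-01-0, 101-11, 1010-0, 10101-, 11010-
PI chart (minterm → PIs covering it):
  2 | -0-010,-00-10
  5 | 0--101  (sole → essential)
  6 | --0110,-00-10
  10 | -0-010  (sole → essential)
  13 | 0--101  (sole → essential)
  21 | -10101,0--101,01-1-1
  22 | --0110,-1-110,01-11-
  23 | 01-1-1,01-11-
  29 | 0--101,01-1-1
  30 | -1-110,01-11-
  31 | 01-1-1,01-11-,011-11
  34 | -0-010,-00-10
  36 | 1-01-0  (sole → essential)
  38 | --0110,-00-10,1-01-0
  40 | 1010-0  (sole → essential)
  47 | 101-11  (sole → essential)
  52 | 1-01-0,11010-
  53 | -10101,11010-
  54 | --0110,-1-110,1-01-0
  62 | -1-110  (sole → essential)
Essential prime implicants: -0-010, -1-110, 0--101, 1-01-0, 101-11, 1010-0

6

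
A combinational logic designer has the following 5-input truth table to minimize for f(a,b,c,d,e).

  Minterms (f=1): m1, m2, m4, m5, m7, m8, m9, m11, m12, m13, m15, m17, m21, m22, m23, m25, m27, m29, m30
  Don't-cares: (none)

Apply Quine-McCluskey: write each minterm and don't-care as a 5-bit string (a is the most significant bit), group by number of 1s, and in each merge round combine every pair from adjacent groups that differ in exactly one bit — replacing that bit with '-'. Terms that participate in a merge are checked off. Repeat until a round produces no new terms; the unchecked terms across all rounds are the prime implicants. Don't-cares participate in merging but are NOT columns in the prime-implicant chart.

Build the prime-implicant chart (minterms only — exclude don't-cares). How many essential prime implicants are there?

size-2^0 implicants → 00001(✓)  00010  00100(✓)  00101(✓)  00111(✓)  01000(✓)  01001(✓)  01011(✓)  01100(✓)  01101(✓)  01111(✓)  10001(✓)  10101(✓)  10110(✓)  10111(✓)  11001(✓)  11011(✓)  11101(✓)  11110(✓)
size-2^1 implicants → -0001(✓)  -0101(✓)  -0111(✓)  -1001(✓)  -1011(✓)  -1101(✓)  0-001(✓)  0-100(✓)  0-101(✓)  0-111(✓)  00-01(✓)  001-1(✓)  0010-(✓)  01-00(✓)  01-01(✓)  01-11(✓)  010-1(✓)  0100-(✓)  011-1(✓)  0110-(✓)  1-001(✓)  1-101(✓)  1-110  10-01(✓)  101-1(✓)  1011-  11-01(✓)  110-1(✓)
size-2^2 implicants → --001(✓)  --101(✓)  -0-01(✓)  -01-1  -1-01(✓)  -10-1  0--01(✓)  0-1-1  0-10-  01--1  01-0-  1--01(✓)
size-2^3 implicants → ---01
Unchecked terms (primes): ---01, -01-1, -10-1, 0-1-1, 0-10-, 00010, 01--1, 01-0-, 1-110, 1011-
Minterm coverage:
  m1 ⊆ ---01 [E]
  m2 ⊆ 00010 [E]
  m4 ⊆ 0-10- [E]
  m5 ⊆ ---01,-01-1,0-1-1,0-10-
  m7 ⊆ -01-1,0-1-1
  m8 ⊆ 01-0- [E]
  m9 ⊆ ---01,-10-1,01--1,01-0-
  m11 ⊆ -10-1,01--1
  m12 ⊆ 0-10-,01-0-
  m13 ⊆ ---01,0-1-1,0-10-,01--1,01-0-
  m15 ⊆ 0-1-1,01--1
  m17 ⊆ ---01 [E]
  m21 ⊆ ---01,-01-1
  m22 ⊆ 1-110,1011-
  m23 ⊆ -01-1,1011-
  m25 ⊆ ---01,-10-1
  m27 ⊆ -10-1 [E]
  m29 ⊆ ---01 [E]
  m30 ⊆ 1-110 [E]
E = {---01, -10-1, 0-10-, 00010, 01-0-, 1-110}

6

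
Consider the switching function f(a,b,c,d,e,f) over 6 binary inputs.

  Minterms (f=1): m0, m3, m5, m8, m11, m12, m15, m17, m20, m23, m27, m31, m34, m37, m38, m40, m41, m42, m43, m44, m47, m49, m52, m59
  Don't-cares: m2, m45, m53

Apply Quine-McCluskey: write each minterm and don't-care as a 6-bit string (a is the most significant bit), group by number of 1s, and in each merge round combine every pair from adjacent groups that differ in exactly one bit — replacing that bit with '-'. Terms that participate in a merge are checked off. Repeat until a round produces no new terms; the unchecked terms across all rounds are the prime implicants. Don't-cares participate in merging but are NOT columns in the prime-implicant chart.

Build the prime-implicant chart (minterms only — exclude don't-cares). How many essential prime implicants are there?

size-2^0 implicants → 000000(✓)  000010(✓)  000011(✓)  000101(✓)  001000(✓)  001011(✓)  001100(✓)  001111(✓)  010001(✓)  010100(✓)  010111(✓)  011011(✓)  011111(✓)  100010(✓)  100101(✓)  100110(✓)  101000(✓)  101001(✓)  101010(✓)  101011(✓)  101100(✓)  101101(✓)  101111(✓)  110001(✓)  110100(✓)  110101(✓)  111011(✓)
size-2^1 implicants → -00010  -00101  -01000(✓)  -01011(✓)  -01100(✓)  -01111(✓)  -10001  -10100  -11011(✓)  0-1011(✓)  0-1111(✓)  00-000  00-011  0000-0  00001-  001-00(✓)  001-11(✓)  01-111  011-11(✓)  1-0101  1-1011(✓)  10-010  10-101  100-10  101-00(✓)  101-01(✓)  101-11(✓)  1010-0(✓)  1010-1(✓)  10100-(✓)  10101-(✓)  1011-1(✓)  10110-(✓)  110-01  11010-
size-2^2 implicants → --1011  -01-00  -01-11  0-1-11  101--1  101-0-  1010--
Unchecked terms (primes): --1011, -00010, -00101, -01-00, -01-11, -10001, -10100, 0-1-11, 00-000, 00-011, 0000-0, 00001-, 01-111, 1-0101, 10-010, 10-101, 100-10, 101--1, 101-0-, 1010--, 110-01, 11010-
Minterm coverage:
  m0 ⊆ 00-000,0000-0
  m3 ⊆ 00-011,00001-
  m5 ⊆ -00101 [E]
  m8 ⊆ -01-00,00-000
  m11 ⊆ --1011,-01-11,0-1-11,00-011
  m12 ⊆ -01-00 [E]
  m15 ⊆ -01-11,0-1-11
  m17 ⊆ -10001 [E]
  m20 ⊆ -10100 [E]
  m23 ⊆ 01-111 [E]
  m27 ⊆ --1011,0-1-11
  m31 ⊆ 0-1-11,01-111
  m34 ⊆ -00010,10-010,100-10
  m37 ⊆ -00101,1-0101,10-101
  m38 ⊆ 100-10 [E]
  m40 ⊆ -01-00,101-0-,1010--
  m41 ⊆ 101--1,101-0-,1010--
  m42 ⊆ 10-010,1010--
  m43 ⊆ --1011,-01-11,101--1,1010--
  m44 ⊆ -01-00,101-0-
  m47 ⊆ -01-11,101--1
  m49 ⊆ -10001,110-01
  m52 ⊆ -10100,11010-
  m59 ⊆ --1011 [E]
E = {--1011, -00101, -01-00, -10001, -10100, 01-111, 100-10}

7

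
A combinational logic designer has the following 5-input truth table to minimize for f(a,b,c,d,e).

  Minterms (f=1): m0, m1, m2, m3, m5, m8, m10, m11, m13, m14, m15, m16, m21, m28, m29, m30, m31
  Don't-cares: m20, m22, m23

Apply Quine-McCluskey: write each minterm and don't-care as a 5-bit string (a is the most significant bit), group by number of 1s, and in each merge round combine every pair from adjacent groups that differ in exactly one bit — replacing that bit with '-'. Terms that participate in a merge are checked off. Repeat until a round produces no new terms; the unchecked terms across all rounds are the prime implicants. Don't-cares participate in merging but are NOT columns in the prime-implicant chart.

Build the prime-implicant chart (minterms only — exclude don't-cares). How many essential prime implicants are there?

2

[col 0] 00000*, 00001*, 00010*, 00011*, 00101*, 01000*, 01010*, 01011*, 01101*, 01110*, 01111*, 10000*, 10100*, 10101*, 10110*, 10111*, 11100*, 11101*, 11110*, 11111*
[col 1] -0000, -0101*, -1101*, -1110*, -1111*, 0-000*, 0-010*, 0-011*, 0-101*, 00-01, 000-0*, 000-1*, 0000-*, 0001-*, 01-10*, 01-11*, 010-0*, 0101-*, 011-1*, 0111-*, 1-100*, 1-101*, 1-110*, 1-111*, 10-00, 101-0*, 101-1*, 1010-*, 1011-*, 111-0*, 111-1*, 1110-*, 1111-*
[col 2] --101, -11-1, -111-, 0-0-0, 0-01-, 000--, 01-1-, 1-1-0*, 1-1-1*, 1-10-*, 1-11-*, 101--*, 111--*
[col 3] 1-1--
Prime implicants: --101, -0000, -11-1, -111-, 0-0-0, 0-01-, 00-01, 000--, 01-1-, 1-1--, 10-00
PI chart (minterm → PIs covering it):
  0 | -0000,0-0-0,000--
  1 | 00-01,000--
  2 | 0-0-0,0-01-,000--
  3 | 0-01-,000--
  5 | --101,00-01
  8 | 0-0-0  (sole → essential)
  10 | 0-0-0,0-01-,01-1-
  11 | 0-01-,01-1-
  13 | --101,-11-1
  14 | -111-,01-1-
  15 | -11-1,-111-,01-1-
  16 | -0000,10-00
  21 | --101,1-1--
  28 | 1-1--  (sole → essential)
  29 | --101,-11-1,1-1--
  30 | -111-,1-1--
  31 | -11-1,-111-,1-1--
Essential prime implicants: 0-0-0, 1-1--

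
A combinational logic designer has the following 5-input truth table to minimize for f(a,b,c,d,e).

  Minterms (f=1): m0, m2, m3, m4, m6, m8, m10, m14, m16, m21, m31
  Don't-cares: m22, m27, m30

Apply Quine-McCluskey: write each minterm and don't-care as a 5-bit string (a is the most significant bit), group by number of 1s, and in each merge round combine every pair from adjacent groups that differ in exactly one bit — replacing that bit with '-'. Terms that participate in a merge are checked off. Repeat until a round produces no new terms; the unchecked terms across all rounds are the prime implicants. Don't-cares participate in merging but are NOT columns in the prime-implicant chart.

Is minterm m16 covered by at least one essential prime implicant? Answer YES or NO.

size-2^0 implicants → 00000(✓)  00010(✓)  00011(✓)  00100(✓)  00110(✓)  01000(✓)  01010(✓)  01110(✓)  10000(✓)  10101  10110(✓)  11011(✓)  11110(✓)  11111(✓)
size-2^1 implicants → -0000  -0110(✓)  -1110(✓)  0-000(✓)  0-010(✓)  0-110(✓)  00-00(✓)  00-10(✓)  000-0(✓)  0001-  001-0(✓)  01-10(✓)  010-0(✓)  1-110(✓)  11-11  1111-
size-2^2 implicants → --110  0--10  0-0-0  00--0
Unchecked terms (primes): --110, -0000, 0--10, 0-0-0, 00--0, 0001-, 10101, 11-11, 1111-
Minterm coverage:
  m0 ⊆ -0000,0-0-0,00--0
  m2 ⊆ 0--10,0-0-0,00--0,0001-
  m3 ⊆ 0001- [E]
  m4 ⊆ 00--0 [E]
  m6 ⊆ --110,0--10,00--0
  m8 ⊆ 0-0-0 [E]
  m10 ⊆ 0--10,0-0-0
  m14 ⊆ --110,0--10
  m16 ⊆ -0000 [E]
  m21 ⊆ 10101 [E]
  m31 ⊆ 11-11,1111-
E = {-0000, 0-0-0, 00--0, 0001-, 10101}

YES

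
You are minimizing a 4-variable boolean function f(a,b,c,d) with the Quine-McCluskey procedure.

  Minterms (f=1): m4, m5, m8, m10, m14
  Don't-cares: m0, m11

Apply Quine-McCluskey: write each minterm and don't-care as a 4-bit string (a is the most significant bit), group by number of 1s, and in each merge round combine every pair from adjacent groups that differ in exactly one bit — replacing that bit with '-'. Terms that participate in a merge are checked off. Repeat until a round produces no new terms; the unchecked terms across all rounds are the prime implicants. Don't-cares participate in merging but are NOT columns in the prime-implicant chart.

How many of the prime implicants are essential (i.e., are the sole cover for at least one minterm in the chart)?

size-2^0 implicants → 0000(✓)  0100(✓)  0101(✓)  1000(✓)  1010(✓)  1011(✓)  1110(✓)
size-2^1 implicants → -000  0-00  010-  1-10  10-0  101-
Unchecked terms (primes): -000, 0-00, 010-, 1-10, 10-0, 101-
Minterm coverage:
  m4 ⊆ 0-00,010-
  m5 ⊆ 010- [E]
  m8 ⊆ -000,10-0
  m10 ⊆ 1-10,10-0,101-
  m14 ⊆ 1-10 [E]
E = {010-, 1-10}

2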